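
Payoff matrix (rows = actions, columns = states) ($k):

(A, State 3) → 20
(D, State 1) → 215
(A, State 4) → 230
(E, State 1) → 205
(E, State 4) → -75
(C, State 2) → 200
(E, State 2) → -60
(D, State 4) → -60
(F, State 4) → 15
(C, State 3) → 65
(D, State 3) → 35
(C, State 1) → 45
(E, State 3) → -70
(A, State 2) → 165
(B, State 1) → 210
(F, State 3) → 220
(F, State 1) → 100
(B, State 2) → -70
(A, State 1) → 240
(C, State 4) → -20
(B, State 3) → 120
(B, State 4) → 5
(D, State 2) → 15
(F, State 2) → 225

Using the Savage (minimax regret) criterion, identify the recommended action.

A

Column bests: State 1=240, State 2=225, State 3=220, State 4=230.
A regrets: 0, 60, 200, 0 → max 200
B regrets: 30, 295, 100, 225 → max 295
C regrets: 195, 25, 155, 250 → max 250
D regrets: 25, 210, 185, 290 → max 290
E regrets: 35, 285, 290, 305 → max 305
F regrets: 140, 0, 0, 215 → max 215
Smallest max regret = 200 → A.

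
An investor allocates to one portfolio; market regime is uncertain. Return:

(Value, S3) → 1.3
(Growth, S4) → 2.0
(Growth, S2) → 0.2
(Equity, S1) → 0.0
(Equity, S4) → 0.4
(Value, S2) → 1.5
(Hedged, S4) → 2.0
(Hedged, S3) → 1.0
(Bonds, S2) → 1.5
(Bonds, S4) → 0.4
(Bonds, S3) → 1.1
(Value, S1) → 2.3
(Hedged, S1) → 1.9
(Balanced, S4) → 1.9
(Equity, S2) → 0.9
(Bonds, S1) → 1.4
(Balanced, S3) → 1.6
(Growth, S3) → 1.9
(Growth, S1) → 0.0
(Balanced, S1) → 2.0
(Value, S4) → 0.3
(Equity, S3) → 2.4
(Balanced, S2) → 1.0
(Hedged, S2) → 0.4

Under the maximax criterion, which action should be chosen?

Equity

Row maxima: Growth=2.0, Value=2.3, Bonds=1.5, Equity=2.4, Balanced=2.0, Hedged=2.0
Best best-case = 2.4 → Equity.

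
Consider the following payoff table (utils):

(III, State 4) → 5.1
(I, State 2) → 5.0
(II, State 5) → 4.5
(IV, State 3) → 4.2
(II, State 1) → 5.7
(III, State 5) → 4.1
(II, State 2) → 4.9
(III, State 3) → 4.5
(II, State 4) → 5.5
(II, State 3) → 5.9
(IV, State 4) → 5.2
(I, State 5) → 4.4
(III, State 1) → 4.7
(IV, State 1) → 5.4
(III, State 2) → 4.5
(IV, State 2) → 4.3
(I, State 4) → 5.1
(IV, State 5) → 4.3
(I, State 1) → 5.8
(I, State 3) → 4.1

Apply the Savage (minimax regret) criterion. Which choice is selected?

II

Column bests: State 1=5.8, State 2=5.0, State 3=5.9, State 4=5.5, State 5=4.5.
I regrets: 0.0, 0.0, 1.8, 0.4, 0.1 → max 1.8
II regrets: 0.1, 0.1, 0.0, 0.0, 0.0 → max 0.1
III regrets: 1.1, 0.5, 1.4, 0.4, 0.4 → max 1.4
IV regrets: 0.4, 0.7, 1.7, 0.3, 0.2 → max 1.7
Smallest max regret = 0.1 → II.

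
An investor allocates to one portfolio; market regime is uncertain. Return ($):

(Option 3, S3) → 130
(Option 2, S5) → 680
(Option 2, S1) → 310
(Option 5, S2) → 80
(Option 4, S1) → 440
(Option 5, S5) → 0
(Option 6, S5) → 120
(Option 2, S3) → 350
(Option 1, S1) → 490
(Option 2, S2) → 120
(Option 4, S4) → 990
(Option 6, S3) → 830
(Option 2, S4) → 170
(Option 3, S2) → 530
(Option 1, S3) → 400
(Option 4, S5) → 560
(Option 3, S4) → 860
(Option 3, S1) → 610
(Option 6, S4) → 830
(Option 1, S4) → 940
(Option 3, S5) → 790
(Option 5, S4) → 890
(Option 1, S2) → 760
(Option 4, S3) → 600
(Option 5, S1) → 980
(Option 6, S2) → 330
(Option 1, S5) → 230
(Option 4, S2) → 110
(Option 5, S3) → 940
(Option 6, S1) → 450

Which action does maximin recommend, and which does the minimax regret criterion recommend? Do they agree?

maximin → Option 1; minimax regret → Option 1 (agree)

Row minima: Option 1=230, Option 2=120, Option 3=130, Option 4=110, Option 5=0, Option 6=120
Best worst-case = 230 → Option 1.
Column bests: S1=980, S2=760, S3=940, S4=990, S5=790.
Option 1 regrets: 490, 0, 540, 50, 560 → max 560
Option 2 regrets: 670, 640, 590, 820, 110 → max 820
Option 3 regrets: 370, 230, 810, 130, 0 → max 810
Option 4 regrets: 540, 650, 340, 0, 230 → max 650
Option 5 regrets: 0, 680, 0, 100, 790 → max 790
Option 6 regrets: 530, 430, 110, 160, 670 → max 670
Smallest max regret = 560 → Option 1.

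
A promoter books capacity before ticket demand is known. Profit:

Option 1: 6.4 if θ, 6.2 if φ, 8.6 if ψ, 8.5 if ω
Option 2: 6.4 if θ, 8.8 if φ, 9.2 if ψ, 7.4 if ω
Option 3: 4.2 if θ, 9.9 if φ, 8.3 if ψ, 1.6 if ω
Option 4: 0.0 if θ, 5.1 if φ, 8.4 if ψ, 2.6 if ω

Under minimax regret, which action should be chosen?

Column bests: θ=6.4, φ=9.9, ψ=9.2, ω=8.5.
Option 1 regrets: 0.0, 3.7, 0.6, 0.0 → max 3.7
Option 2 regrets: 0.0, 1.1, 0.0, 1.1 → max 1.1
Option 3 regrets: 2.2, 0.0, 0.9, 6.9 → max 6.9
Option 4 regrets: 6.4, 4.8, 0.8, 5.9 → max 6.4
Smallest max regret = 1.1 → Option 2.

Option 2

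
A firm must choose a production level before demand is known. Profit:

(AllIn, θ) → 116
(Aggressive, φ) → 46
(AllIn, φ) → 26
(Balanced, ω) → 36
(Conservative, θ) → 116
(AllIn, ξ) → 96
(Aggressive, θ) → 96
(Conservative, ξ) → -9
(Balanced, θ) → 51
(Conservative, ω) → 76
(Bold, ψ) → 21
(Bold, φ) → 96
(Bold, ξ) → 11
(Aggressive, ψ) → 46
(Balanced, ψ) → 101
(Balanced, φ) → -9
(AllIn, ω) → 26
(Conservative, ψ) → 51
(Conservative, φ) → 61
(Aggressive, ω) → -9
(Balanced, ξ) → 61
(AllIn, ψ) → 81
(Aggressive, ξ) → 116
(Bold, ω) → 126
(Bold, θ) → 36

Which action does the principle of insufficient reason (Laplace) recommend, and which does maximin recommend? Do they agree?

laplace → AllIn; maximin → AllIn (agree)

Row averages: Conservative=59, Balanced=48, Aggressive=59, Bold=58, AllIn=69
Highest average = 69 → AllIn.
Row minima: Conservative=-9, Balanced=-9, Aggressive=-9, Bold=11, AllIn=26
Best worst-case = 26 → AllIn.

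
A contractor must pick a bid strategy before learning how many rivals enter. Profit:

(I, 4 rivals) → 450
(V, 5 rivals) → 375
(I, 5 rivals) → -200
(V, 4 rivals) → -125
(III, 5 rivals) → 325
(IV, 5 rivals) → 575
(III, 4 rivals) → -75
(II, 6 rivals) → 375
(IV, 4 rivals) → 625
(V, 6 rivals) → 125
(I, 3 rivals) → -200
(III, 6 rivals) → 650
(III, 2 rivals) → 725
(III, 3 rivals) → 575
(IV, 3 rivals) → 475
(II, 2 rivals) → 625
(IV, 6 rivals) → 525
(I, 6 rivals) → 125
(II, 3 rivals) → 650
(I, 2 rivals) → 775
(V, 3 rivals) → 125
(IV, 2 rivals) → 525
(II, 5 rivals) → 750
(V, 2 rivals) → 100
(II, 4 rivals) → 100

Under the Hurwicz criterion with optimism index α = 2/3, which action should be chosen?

IV

I: 2/3·775 + 1/3·(-200) = 450
II: 2/3·750 + 1/3·100 = 1600/3
III: 2/3·725 + 1/3·(-75) = 1375/3
IV: 2/3·625 + 1/3·475 = 575
V: 2/3·375 + 1/3·(-125) = 625/3
Highest Hurwicz score = 575 → IV.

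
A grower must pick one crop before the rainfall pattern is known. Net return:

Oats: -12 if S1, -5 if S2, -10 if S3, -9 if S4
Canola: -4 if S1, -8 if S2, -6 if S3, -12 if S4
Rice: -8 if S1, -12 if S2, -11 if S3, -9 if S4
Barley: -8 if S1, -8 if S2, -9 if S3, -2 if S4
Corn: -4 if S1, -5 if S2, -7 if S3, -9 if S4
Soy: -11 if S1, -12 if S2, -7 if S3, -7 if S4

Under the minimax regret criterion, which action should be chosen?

Column bests: S1=-4, S2=-5, S3=-6, S4=-2.
Oats regrets: 8, 0, 4, 7 → max 8
Canola regrets: 0, 3, 0, 10 → max 10
Rice regrets: 4, 7, 5, 7 → max 7
Barley regrets: 4, 3, 3, 0 → max 4
Corn regrets: 0, 0, 1, 7 → max 7
Soy regrets: 7, 7, 1, 5 → max 7
Smallest max regret = 4 → Barley.

Barley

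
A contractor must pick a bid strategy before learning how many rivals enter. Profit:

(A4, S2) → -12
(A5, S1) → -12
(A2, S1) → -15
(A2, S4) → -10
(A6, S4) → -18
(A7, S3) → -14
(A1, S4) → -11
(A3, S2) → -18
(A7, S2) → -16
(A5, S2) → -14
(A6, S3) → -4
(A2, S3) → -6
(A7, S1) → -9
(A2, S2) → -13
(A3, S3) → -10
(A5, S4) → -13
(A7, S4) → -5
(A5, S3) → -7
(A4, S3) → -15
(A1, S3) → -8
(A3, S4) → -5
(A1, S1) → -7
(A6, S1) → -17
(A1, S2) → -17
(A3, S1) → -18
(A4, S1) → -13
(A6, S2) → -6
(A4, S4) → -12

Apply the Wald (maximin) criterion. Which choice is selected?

Row minima: A1=-17, A2=-15, A3=-18, A4=-15, A5=-14, A6=-18, A7=-16
Best worst-case = -14 → A5.

A5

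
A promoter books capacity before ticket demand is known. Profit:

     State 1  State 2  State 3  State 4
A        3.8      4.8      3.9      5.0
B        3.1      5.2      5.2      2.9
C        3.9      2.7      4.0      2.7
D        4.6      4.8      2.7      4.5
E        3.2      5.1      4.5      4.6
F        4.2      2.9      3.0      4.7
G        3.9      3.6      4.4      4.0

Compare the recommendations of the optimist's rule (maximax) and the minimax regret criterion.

maximax → B; minimax regret → A (disagree)

Row maxima: A=5.0, B=5.2, C=4.0, D=4.8, E=5.1, F=4.7, G=4.4
Best best-case = 5.2 → B.
Column bests: State 1=4.6, State 2=5.2, State 3=5.2, State 4=5.0.
A regrets: 0.8, 0.4, 1.3, 0.0 → max 1.3
B regrets: 1.5, 0.0, 0.0, 2.1 → max 2.1
C regrets: 0.7, 2.5, 1.2, 2.3 → max 2.5
D regrets: 0.0, 0.4, 2.5, 0.5 → max 2.5
E regrets: 1.4, 0.1, 0.7, 0.4 → max 1.4
F regrets: 0.4, 2.3, 2.2, 0.3 → max 2.3
G regrets: 0.7, 1.6, 0.8, 1.0 → max 1.6
Smallest max regret = 1.3 → A.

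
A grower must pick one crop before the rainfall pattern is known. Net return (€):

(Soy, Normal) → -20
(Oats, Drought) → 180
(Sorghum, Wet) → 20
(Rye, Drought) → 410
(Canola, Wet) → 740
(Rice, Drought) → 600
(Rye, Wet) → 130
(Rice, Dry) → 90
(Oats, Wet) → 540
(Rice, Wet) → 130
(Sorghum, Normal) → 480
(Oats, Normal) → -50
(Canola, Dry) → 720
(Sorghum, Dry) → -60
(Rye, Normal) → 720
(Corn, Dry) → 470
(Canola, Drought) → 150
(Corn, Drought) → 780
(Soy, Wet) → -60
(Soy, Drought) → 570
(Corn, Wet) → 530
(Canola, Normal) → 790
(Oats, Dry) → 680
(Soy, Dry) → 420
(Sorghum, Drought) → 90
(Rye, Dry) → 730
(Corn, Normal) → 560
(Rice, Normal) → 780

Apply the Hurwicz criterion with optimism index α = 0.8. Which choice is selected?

Corn

Canola: 0.8·790 + 0.2·150 = 662
Rye: 0.8·730 + 0.2·130 = 610
Corn: 0.8·780 + 0.2·470 = 718
Sorghum: 0.8·480 + 0.2·(-60) = 372
Oats: 0.8·680 + 0.2·(-50) = 534
Rice: 0.8·780 + 0.2·90 = 642
Soy: 0.8·570 + 0.2·(-60) = 444
Highest Hurwicz score = 718 → Corn.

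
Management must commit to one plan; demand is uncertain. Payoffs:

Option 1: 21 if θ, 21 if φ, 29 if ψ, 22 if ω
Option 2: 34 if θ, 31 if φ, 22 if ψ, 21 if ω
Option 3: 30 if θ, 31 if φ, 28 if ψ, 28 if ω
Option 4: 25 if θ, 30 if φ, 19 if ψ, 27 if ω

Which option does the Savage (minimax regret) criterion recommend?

Column bests: θ=34, φ=31, ψ=29, ω=28.
Option 1 regrets: 13, 10, 0, 6 → max 13
Option 2 regrets: 0, 0, 7, 7 → max 7
Option 3 regrets: 4, 0, 1, 0 → max 4
Option 4 regrets: 9, 1, 10, 1 → max 10
Smallest max regret = 4 → Option 3.

Option 3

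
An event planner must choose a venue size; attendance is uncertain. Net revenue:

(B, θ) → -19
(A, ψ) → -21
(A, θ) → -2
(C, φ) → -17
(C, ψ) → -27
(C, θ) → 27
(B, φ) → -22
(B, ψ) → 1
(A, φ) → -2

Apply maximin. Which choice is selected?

A

Row minima: A=-21, B=-22, C=-27
Best worst-case = -21 → A.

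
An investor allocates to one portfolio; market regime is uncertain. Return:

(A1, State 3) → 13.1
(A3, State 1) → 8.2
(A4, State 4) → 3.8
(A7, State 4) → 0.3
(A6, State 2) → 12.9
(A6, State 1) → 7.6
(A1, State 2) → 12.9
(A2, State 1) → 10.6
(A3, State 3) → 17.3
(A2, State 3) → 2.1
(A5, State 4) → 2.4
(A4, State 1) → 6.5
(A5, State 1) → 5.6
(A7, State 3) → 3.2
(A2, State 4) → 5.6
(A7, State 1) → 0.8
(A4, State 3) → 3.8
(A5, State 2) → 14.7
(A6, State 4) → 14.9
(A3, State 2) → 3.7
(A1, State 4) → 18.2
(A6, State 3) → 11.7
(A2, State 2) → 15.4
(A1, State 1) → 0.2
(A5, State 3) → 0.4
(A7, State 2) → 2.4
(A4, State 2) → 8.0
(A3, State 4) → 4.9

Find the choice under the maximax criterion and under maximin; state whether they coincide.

Row maxima: A1=18.2, A2=15.4, A3=17.3, A4=8.0, A5=14.7, A6=14.9, A7=3.2
Best best-case = 18.2 → A1.
Row minima: A1=0.2, A2=2.1, A3=3.7, A4=3.8, A5=0.4, A6=7.6, A7=0.3
Best worst-case = 7.6 → A6.

maximax → A1; maximin → A6 (disagree)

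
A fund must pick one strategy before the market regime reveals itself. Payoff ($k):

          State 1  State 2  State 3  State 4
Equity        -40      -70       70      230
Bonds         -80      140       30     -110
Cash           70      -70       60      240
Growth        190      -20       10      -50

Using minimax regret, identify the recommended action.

Cash

Column bests: State 1=190, State 2=140, State 3=70, State 4=240.
Equity regrets: 230, 210, 0, 10 → max 230
Bonds regrets: 270, 0, 40, 350 → max 350
Cash regrets: 120, 210, 10, 0 → max 210
Growth regrets: 0, 160, 60, 290 → max 290
Smallest max regret = 210 → Cash.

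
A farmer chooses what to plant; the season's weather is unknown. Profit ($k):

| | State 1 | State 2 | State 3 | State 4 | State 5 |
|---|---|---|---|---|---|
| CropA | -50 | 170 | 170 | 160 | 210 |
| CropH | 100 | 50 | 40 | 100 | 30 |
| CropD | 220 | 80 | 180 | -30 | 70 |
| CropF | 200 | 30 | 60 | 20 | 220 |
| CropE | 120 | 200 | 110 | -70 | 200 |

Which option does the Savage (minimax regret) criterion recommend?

CropF

Column bests: State 1=220, State 2=200, State 3=180, State 4=160, State 5=220.
CropA regrets: 270, 30, 10, 0, 10 → max 270
CropH regrets: 120, 150, 140, 60, 190 → max 190
CropD regrets: 0, 120, 0, 190, 150 → max 190
CropF regrets: 20, 170, 120, 140, 0 → max 170
CropE regrets: 100, 0, 70, 230, 20 → max 230
Smallest max regret = 170 → CropF.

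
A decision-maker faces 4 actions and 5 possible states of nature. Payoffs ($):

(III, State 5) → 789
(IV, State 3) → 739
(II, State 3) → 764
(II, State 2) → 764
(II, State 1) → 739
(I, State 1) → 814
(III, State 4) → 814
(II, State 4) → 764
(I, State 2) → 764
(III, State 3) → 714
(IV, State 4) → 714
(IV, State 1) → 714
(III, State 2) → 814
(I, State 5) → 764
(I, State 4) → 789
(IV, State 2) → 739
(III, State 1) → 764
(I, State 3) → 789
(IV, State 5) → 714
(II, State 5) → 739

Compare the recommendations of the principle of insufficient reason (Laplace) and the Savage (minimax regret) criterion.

Row averages: I=784, II=754, III=779, IV=724
Highest average = 784 → I.
Column bests: State 1=814, State 2=814, State 3=789, State 4=814, State 5=789.
I regrets: 0, 50, 0, 25, 25 → max 50
II regrets: 75, 50, 25, 50, 50 → max 75
III regrets: 50, 0, 75, 0, 0 → max 75
IV regrets: 100, 75, 50, 100, 75 → max 100
Smallest max regret = 50 → I.

laplace → I; minimax regret → I (agree)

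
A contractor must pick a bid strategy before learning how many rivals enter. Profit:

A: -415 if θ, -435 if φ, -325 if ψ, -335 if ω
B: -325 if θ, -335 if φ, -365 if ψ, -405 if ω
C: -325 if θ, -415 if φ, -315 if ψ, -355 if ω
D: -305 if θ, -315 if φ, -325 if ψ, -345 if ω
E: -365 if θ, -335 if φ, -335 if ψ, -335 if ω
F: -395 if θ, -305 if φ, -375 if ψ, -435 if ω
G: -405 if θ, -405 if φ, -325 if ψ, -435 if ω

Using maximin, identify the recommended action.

D

Row minima: A=-435, B=-405, C=-415, D=-345, E=-365, F=-435, G=-435
Best worst-case = -345 → D.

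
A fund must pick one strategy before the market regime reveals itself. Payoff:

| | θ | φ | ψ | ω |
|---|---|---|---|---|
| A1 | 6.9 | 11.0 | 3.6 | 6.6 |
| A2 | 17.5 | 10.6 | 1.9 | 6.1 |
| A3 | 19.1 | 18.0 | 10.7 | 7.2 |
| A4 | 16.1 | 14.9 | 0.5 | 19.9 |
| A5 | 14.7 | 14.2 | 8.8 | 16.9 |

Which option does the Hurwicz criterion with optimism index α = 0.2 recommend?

A1: 0.2·11.0 + 0.8·3.6 = 5.08
A2: 0.2·17.5 + 0.8·1.9 = 5.02
A3: 0.2·19.1 + 0.8·7.2 = 9.58
A4: 0.2·19.9 + 0.8·0.5 = 4.38
A5: 0.2·16.9 + 0.8·8.8 = 10.42
Highest Hurwicz score = 10.42 → A5.

A5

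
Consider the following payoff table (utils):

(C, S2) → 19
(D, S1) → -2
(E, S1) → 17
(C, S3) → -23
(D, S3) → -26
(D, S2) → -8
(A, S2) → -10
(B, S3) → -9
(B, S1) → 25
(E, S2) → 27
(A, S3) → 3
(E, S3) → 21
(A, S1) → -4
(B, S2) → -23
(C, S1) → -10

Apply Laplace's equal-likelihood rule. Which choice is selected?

E

Row averages: A=-11/3, B=-7/3, C=-14/3, D=-12, E=65/3
Highest average = 65/3 → E.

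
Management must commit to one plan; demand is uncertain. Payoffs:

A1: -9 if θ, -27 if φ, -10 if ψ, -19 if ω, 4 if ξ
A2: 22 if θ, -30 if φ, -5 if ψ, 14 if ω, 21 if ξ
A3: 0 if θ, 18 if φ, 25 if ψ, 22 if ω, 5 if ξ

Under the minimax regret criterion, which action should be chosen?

Column bests: θ=22, φ=18, ψ=25, ω=22, ξ=21.
A1 regrets: 31, 45, 35, 41, 17 → max 45
A2 regrets: 0, 48, 30, 8, 0 → max 48
A3 regrets: 22, 0, 0, 0, 16 → max 22
Smallest max regret = 22 → A3.

A3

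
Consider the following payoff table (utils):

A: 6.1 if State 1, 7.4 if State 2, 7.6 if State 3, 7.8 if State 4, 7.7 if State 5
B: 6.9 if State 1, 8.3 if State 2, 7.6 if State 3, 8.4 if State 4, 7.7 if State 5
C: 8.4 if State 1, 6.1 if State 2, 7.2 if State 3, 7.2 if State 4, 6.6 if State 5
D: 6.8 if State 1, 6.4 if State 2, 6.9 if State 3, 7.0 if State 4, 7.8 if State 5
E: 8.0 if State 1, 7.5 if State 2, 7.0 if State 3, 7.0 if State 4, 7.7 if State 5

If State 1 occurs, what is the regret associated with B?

Best payoff under State 1 is 8.4.
Regret = 8.4 − 6.9 = 1.5.

1.5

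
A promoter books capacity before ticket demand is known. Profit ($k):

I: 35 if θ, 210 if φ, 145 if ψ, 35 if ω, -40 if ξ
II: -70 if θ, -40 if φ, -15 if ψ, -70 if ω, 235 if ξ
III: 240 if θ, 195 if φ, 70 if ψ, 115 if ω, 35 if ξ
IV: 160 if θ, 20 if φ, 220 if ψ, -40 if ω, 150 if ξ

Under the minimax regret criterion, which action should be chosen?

Column bests: θ=240, φ=210, ψ=220, ω=115, ξ=235.
I regrets: 205, 0, 75, 80, 275 → max 275
II regrets: 310, 250, 235, 185, 0 → max 310
III regrets: 0, 15, 150, 0, 200 → max 200
IV regrets: 80, 190, 0, 155, 85 → max 190
Smallest max regret = 190 → IV.

IV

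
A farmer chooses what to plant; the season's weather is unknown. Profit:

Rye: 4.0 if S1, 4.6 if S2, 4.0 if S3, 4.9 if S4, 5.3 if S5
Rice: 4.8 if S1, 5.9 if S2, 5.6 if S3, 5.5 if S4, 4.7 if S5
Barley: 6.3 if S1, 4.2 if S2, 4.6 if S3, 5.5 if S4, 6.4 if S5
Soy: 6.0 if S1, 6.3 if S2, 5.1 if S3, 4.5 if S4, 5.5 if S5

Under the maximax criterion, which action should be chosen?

Barley

Row maxima: Rye=5.3, Rice=5.9, Barley=6.4, Soy=6.3
Best best-case = 6.4 → Barley.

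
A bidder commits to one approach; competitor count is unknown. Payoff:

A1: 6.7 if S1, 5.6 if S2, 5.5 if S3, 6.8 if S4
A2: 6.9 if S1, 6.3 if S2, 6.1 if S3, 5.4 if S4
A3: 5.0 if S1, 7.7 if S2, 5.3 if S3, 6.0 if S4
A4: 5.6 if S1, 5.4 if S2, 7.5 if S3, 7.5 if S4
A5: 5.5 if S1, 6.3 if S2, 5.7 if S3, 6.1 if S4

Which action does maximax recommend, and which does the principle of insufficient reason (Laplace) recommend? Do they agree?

maximax → A3; laplace → A4 (disagree)

Row maxima: A1=6.8, A2=6.9, A3=7.7, A4=7.5, A5=6.3
Best best-case = 7.7 → A3.
Row averages: A1=6.15, A2=6.175, A3=6, A4=6.5, A5=5.9
Highest average = 6.5 → A4.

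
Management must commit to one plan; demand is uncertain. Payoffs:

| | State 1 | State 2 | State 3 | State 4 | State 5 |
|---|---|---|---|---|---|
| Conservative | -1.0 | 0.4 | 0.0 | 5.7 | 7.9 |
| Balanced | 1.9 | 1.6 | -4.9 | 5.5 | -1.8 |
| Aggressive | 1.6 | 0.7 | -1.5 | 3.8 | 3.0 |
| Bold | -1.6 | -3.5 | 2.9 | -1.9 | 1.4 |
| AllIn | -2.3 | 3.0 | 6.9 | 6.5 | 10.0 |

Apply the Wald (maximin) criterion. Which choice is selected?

Row minima: Conservative=-1.0, Balanced=-4.9, Aggressive=-1.5, Bold=-3.5, AllIn=-2.3
Best worst-case = -1.0 → Conservative.

Conservative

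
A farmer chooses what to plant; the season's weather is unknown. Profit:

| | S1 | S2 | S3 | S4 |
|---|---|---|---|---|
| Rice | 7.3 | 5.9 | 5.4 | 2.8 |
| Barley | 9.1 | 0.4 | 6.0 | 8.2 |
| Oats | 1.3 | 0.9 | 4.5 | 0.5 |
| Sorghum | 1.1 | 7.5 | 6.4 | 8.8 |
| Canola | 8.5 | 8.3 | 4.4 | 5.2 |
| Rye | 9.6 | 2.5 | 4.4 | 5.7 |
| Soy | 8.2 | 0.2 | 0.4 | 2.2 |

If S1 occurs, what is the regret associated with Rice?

Best payoff under S1 is 9.6.
Regret = 9.6 − 7.3 = 2.3.

2.3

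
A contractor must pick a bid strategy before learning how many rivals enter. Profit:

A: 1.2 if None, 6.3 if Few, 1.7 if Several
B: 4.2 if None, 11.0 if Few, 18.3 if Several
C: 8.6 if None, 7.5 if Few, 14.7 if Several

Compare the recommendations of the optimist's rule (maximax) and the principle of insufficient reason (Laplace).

Row maxima: A=6.3, B=18.3, C=14.7
Best best-case = 18.3 → B.
Row averages: A=46/15, B=67/6, C=154/15
Highest average = 67/6 → B.

maximax → B; laplace → B (agree)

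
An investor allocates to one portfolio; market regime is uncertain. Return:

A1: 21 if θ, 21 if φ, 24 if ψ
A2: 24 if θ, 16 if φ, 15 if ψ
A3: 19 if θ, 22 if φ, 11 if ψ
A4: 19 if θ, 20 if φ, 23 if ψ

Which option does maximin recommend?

A1

Row minima: A1=21, A2=15, A3=11, A4=19
Best worst-case = 21 → A1.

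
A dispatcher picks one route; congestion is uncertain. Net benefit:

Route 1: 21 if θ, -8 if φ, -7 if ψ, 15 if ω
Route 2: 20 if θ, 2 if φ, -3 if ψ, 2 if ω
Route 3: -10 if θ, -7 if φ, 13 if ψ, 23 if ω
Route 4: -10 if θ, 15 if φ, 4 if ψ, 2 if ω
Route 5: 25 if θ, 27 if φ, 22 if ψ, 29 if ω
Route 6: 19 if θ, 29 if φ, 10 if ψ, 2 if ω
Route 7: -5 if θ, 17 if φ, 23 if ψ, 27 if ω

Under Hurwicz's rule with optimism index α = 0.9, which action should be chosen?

Route 5

Route 1: 0.9·21 + 0.1·(-8) = 18.1
Route 2: 0.9·20 + 0.1·(-3) = 17.7
Route 3: 0.9·23 + 0.1·(-10) = 19.7
Route 4: 0.9·15 + 0.1·(-10) = 12.5
Route 5: 0.9·29 + 0.1·22 = 28.3
Route 6: 0.9·29 + 0.1·2 = 26.3
Route 7: 0.9·27 + 0.1·(-5) = 23.8
Highest Hurwicz score = 28.3 → Route 5.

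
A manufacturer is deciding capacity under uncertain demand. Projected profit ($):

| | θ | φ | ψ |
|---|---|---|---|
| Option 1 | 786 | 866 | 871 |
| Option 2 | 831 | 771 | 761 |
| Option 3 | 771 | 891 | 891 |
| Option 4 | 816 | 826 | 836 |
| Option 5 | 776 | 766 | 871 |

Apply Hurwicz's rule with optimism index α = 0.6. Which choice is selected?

Option 3

Option 1: 0.6·871 + 0.4·786 = 837
Option 2: 0.6·831 + 0.4·761 = 803
Option 3: 0.6·891 + 0.4·771 = 843
Option 4: 0.6·836 + 0.4·816 = 828
Option 5: 0.6·871 + 0.4·766 = 829
Highest Hurwicz score = 843 → Option 3.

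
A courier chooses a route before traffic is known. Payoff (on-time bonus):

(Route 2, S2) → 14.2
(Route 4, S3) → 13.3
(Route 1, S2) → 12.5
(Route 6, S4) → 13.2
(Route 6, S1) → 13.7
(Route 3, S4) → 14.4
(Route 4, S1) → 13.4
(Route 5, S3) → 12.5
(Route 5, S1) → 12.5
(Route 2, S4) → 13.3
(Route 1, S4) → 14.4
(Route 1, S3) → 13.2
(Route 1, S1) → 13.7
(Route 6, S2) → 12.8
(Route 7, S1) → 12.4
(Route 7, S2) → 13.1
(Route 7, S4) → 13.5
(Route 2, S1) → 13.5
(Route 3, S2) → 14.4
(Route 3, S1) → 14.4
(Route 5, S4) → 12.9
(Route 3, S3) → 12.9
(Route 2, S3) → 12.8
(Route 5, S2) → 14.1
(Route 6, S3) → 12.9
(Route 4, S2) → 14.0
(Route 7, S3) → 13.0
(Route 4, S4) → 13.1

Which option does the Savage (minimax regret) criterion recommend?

Route 3

Column bests: S1=14.4, S2=14.4, S3=13.3, S4=14.4.
Route 1 regrets: 0.7, 1.9, 0.1, 0.0 → max 1.9
Route 2 regrets: 0.9, 0.2, 0.5, 1.1 → max 1.1
Route 3 regrets: 0.0, 0.0, 0.4, 0.0 → max 0.4
Route 4 regrets: 1.0, 0.4, 0.0, 1.3 → max 1.3
Route 5 regrets: 1.9, 0.3, 0.8, 1.5 → max 1.9
Route 6 regrets: 0.7, 1.6, 0.4, 1.2 → max 1.6
Route 7 regrets: 2.0, 1.3, 0.3, 0.9 → max 2.0
Smallest max regret = 0.4 → Route 3.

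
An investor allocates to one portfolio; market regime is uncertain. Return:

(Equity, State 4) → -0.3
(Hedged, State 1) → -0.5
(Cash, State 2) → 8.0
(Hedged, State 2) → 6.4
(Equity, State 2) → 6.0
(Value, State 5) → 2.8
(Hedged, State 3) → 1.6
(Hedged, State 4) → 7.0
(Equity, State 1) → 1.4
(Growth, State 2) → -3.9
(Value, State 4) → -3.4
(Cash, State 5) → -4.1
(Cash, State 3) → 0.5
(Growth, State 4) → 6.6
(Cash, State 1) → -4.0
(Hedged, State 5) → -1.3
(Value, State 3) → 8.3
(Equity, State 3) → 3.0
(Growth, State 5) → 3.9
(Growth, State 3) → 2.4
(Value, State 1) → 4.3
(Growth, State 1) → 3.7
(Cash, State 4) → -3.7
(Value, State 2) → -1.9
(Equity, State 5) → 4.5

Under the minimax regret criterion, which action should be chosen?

Column bests: State 1=4.3, State 2=8.0, State 3=8.3, State 4=7.0, State 5=4.5.
Equity regrets: 2.9, 2.0, 5.3, 7.3, 0.0 → max 7.3
Cash regrets: 8.3, 0.0, 7.8, 10.7, 8.6 → max 10.7
Value regrets: 0.0, 9.9, 0.0, 10.4, 1.7 → max 10.4
Hedged regrets: 4.8, 1.6, 6.7, 0.0, 5.8 → max 6.7
Growth regrets: 0.6, 11.9, 5.9, 0.4, 0.6 → max 11.9
Smallest max regret = 6.7 → Hedged.

Hedged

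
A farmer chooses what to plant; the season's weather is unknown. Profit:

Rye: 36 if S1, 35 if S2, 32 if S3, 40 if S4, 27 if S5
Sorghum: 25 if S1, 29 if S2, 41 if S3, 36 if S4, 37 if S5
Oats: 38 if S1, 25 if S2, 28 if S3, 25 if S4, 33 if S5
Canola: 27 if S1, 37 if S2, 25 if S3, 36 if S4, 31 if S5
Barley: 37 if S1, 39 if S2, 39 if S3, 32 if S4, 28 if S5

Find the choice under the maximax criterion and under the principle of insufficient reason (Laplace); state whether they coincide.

Row maxima: Rye=40, Sorghum=41, Oats=38, Canola=37, Barley=39
Best best-case = 41 → Sorghum.
Row averages: Rye=34, Sorghum=33.6, Oats=29.8, Canola=31.2, Barley=35
Highest average = 35 → Barley.

maximax → Sorghum; laplace → Barley (disagree)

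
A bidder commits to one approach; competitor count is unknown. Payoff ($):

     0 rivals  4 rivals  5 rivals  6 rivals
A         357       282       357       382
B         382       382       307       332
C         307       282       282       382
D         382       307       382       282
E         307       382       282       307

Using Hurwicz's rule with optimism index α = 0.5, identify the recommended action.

A: 0.5·382 + 0.5·282 = 332
B: 0.5·382 + 0.5·307 = 344.5
C: 0.5·382 + 0.5·282 = 332
D: 0.5·382 + 0.5·282 = 332
E: 0.5·382 + 0.5·282 = 332
Highest Hurwicz score = 344.5 → B.

B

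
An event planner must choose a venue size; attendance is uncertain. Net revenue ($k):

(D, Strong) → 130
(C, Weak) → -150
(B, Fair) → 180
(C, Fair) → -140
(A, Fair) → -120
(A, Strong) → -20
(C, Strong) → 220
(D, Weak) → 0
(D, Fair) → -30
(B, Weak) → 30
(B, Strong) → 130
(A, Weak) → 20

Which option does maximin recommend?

Row minima: A=-120, B=30, C=-150, D=-30
Best worst-case = 30 → B.

B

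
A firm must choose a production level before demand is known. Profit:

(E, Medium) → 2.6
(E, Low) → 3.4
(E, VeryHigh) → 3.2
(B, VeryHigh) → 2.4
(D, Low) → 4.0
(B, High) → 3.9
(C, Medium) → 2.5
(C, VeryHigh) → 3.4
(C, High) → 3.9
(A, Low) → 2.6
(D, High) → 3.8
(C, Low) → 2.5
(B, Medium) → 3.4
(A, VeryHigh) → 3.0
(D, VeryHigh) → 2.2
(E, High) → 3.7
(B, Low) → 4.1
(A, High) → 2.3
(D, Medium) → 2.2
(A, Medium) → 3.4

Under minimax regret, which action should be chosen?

E

Column bests: Low=4.1, Medium=3.4, High=3.9, VeryHigh=3.4.
A regrets: 1.5, 0.0, 1.6, 0.4 → max 1.6
B regrets: 0.0, 0.0, 0.0, 1.0 → max 1.0
C regrets: 1.6, 0.9, 0.0, 0.0 → max 1.6
D regrets: 0.1, 1.2, 0.1, 1.2 → max 1.2
E regrets: 0.7, 0.8, 0.2, 0.2 → max 0.8
Smallest max regret = 0.8 → E.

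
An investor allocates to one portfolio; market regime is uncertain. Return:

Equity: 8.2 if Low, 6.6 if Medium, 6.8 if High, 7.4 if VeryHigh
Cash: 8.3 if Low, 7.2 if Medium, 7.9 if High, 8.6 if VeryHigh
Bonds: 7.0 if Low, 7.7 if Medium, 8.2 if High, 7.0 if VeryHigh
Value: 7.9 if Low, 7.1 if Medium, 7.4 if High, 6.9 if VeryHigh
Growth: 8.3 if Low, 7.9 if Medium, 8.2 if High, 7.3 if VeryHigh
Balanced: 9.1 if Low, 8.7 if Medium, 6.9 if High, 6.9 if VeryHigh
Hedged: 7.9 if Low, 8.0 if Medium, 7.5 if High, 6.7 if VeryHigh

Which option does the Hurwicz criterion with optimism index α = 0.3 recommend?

Cash

Equity: 0.3·8.2 + 0.7·6.6 = 7.08
Cash: 0.3·8.6 + 0.7·7.2 = 7.62
Bonds: 0.3·8.2 + 0.7·7.0 = 7.36
Value: 0.3·7.9 + 0.7·6.9 = 7.2
Growth: 0.3·8.3 + 0.7·7.3 = 7.6
Balanced: 0.3·9.1 + 0.7·6.9 = 7.56
Hedged: 0.3·8.0 + 0.7·6.7 = 7.09
Highest Hurwicz score = 7.62 → Cash.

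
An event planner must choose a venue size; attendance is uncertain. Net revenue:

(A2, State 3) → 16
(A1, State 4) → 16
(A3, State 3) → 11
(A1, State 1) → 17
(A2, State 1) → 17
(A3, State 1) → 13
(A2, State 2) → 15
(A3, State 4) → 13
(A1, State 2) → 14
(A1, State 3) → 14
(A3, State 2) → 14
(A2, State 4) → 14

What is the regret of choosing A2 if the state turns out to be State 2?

Best payoff under State 2 is 15.
Regret = 15 − 15 = 0.

0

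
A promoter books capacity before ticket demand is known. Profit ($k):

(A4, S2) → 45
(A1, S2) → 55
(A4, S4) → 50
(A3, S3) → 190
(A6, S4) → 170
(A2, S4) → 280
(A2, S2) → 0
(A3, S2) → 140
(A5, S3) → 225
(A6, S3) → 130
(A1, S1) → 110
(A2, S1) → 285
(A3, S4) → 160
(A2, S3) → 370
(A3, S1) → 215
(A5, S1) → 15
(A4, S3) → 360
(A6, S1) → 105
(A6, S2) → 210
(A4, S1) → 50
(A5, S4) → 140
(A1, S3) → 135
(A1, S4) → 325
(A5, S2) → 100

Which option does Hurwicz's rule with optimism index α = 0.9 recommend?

A2

A1: 0.9·325 + 0.1·55 = 298
A2: 0.9·370 + 0.1·0 = 333
A3: 0.9·215 + 0.1·140 = 207.5
A4: 0.9·360 + 0.1·45 = 328.5
A5: 0.9·225 + 0.1·15 = 204
A6: 0.9·210 + 0.1·105 = 199.5
Highest Hurwicz score = 333 → A2.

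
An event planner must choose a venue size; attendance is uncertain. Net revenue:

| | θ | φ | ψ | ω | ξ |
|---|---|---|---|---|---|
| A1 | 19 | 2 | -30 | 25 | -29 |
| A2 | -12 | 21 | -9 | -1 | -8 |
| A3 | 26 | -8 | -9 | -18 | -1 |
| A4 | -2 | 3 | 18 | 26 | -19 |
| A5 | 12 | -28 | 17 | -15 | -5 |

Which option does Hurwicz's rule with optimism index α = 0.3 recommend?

A1: 0.3·25 + 0.7·(-30) = -13.5
A2: 0.3·21 + 0.7·(-12) = -2.1
A3: 0.3·26 + 0.7·(-18) = -4.8
A4: 0.3·26 + 0.7·(-19) = -5.5
A5: 0.3·17 + 0.7·(-28) = -14.5
Highest Hurwicz score = -2.1 → A2.

A2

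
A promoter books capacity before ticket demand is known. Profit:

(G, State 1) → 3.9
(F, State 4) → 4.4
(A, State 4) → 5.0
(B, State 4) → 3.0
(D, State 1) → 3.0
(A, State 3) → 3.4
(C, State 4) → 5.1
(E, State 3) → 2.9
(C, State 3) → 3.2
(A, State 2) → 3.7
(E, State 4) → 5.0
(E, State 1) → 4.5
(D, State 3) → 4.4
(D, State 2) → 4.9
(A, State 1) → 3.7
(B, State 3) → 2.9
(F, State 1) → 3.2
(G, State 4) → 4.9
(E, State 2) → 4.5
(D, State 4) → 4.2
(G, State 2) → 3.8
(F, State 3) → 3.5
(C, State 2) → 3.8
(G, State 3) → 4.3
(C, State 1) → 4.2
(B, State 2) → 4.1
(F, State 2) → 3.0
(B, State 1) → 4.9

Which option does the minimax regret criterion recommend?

G

Column bests: State 1=4.9, State 2=4.9, State 3=4.4, State 4=5.1.
A regrets: 1.2, 1.2, 1.0, 0.1 → max 1.2
B regrets: 0.0, 0.8, 1.5, 2.1 → max 2.1
C regrets: 0.7, 1.1, 1.2, 0.0 → max 1.2
D regrets: 1.9, 0.0, 0.0, 0.9 → max 1.9
E regrets: 0.4, 0.4, 1.5, 0.1 → max 1.5
F regrets: 1.7, 1.9, 0.9, 0.7 → max 1.9
G regrets: 1.0, 1.1, 0.1, 0.2 → max 1.1
Smallest max regret = 1.1 → G.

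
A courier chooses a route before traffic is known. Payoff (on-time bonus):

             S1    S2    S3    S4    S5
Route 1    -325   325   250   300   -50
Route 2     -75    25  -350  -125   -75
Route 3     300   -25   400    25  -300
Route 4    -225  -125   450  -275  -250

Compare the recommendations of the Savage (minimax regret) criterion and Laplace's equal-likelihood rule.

Column bests: S1=300, S2=325, S3=450, S4=300, S5=-50.
Route 1 regrets: 625, 0, 200, 0, 0 → max 625
Route 2 regrets: 375, 300, 800, 425, 25 → max 800
Route 3 regrets: 0, 350, 50, 275, 250 → max 350
Route 4 regrets: 525, 450, 0, 575, 200 → max 575
Smallest max regret = 350 → Route 3.
Row averages: Route 1=100, Route 2=-120, Route 3=80, Route 4=-85
Highest average = 100 → Route 1.

minimax regret → Route 3; laplace → Route 1 (disagree)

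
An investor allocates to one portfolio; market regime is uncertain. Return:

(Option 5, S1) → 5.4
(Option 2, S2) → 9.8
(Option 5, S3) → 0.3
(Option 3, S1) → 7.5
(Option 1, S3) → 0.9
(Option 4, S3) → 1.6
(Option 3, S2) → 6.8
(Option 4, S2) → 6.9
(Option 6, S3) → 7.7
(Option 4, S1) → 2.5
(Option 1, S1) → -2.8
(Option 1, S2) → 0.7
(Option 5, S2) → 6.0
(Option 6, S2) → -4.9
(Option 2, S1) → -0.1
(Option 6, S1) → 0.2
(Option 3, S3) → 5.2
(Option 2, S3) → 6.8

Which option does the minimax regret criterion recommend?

Column bests: S1=7.5, S2=9.8, S3=7.7.
Option 1 regrets: 10.3, 9.1, 6.8 → max 10.3
Option 2 regrets: 7.6, 0.0, 0.9 → max 7.6
Option 3 regrets: 0.0, 3.0, 2.5 → max 3.0
Option 4 regrets: 5.0, 2.9, 6.1 → max 6.1
Option 5 regrets: 2.1, 3.8, 7.4 → max 7.4
Option 6 regrets: 7.3, 14.7, 0.0 → max 14.7
Smallest max regret = 3.0 → Option 3.

Option 3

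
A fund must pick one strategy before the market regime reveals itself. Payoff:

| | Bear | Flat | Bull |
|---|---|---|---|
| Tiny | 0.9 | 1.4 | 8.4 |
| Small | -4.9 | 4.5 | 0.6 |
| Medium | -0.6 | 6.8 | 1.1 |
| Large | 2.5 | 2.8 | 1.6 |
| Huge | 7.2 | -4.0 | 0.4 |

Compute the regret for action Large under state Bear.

Best payoff under Bear is 7.2.
Regret = 7.2 − 2.5 = 4.7.

4.7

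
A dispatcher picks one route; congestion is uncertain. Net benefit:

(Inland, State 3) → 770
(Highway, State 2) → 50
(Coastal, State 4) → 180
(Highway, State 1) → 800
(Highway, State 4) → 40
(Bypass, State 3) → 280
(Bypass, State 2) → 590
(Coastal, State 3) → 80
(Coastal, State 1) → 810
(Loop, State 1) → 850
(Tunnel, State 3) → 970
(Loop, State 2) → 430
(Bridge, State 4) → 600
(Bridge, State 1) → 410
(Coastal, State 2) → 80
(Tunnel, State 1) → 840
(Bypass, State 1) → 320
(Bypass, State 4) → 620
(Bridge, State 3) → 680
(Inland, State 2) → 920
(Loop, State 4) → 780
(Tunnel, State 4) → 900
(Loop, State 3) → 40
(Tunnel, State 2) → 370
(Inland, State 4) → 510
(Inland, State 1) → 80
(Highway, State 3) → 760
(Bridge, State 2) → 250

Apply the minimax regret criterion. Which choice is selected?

Tunnel

Column bests: State 1=850, State 2=920, State 3=970, State 4=900.
Coastal regrets: 40, 840, 890, 720 → max 890
Loop regrets: 0, 490, 930, 120 → max 930
Tunnel regrets: 10, 550, 0, 0 → max 550
Highway regrets: 50, 870, 210, 860 → max 870
Inland regrets: 770, 0, 200, 390 → max 770
Bypass regrets: 530, 330, 690, 280 → max 690
Bridge regrets: 440, 670, 290, 300 → max 670
Smallest max regret = 550 → Tunnel.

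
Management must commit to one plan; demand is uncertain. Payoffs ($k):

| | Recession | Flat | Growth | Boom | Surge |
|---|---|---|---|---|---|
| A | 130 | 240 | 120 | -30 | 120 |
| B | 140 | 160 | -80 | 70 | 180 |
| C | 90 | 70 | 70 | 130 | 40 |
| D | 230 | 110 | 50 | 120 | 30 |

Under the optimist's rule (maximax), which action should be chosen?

Row maxima: A=240, B=180, C=130, D=230
Best best-case = 240 → A.

A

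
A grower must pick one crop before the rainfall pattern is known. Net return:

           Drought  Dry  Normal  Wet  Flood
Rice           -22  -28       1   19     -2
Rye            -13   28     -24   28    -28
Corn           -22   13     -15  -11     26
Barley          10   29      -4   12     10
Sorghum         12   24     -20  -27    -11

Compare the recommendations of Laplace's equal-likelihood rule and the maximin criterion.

laplace → Barley; maximin → Barley (agree)

Row averages: Rice=-6.4, Rye=-1.8, Corn=-1.8, Barley=11.4, Sorghum=-4.4
Highest average = 11.4 → Barley.
Row minima: Rice=-28, Rye=-28, Corn=-22, Barley=-4, Sorghum=-27
Best worst-case = -4 → Barley.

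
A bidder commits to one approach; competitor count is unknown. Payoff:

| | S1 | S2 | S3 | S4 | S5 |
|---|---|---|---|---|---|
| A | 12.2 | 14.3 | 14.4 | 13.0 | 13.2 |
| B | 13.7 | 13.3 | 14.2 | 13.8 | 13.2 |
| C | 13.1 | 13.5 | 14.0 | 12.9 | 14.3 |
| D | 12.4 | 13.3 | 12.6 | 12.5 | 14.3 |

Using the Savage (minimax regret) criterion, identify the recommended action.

C

Column bests: S1=13.7, S2=14.3, S3=14.4, S4=13.8, S5=14.3.
A regrets: 1.5, 0.0, 0.0, 0.8, 1.1 → max 1.5
B regrets: 0.0, 1.0, 0.2, 0.0, 1.1 → max 1.1
C regrets: 0.6, 0.8, 0.4, 0.9, 0.0 → max 0.9
D regrets: 1.3, 1.0, 1.8, 1.3, 0.0 → max 1.8
Smallest max regret = 0.9 → C.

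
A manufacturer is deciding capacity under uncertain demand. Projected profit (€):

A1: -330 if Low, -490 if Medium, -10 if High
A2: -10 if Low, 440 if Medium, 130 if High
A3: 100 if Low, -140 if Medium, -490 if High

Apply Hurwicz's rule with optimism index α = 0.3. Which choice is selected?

A1: 0.3·(-10) + 0.7·(-490) = -346
A2: 0.3·440 + 0.7·(-10) = 125
A3: 0.3·100 + 0.7·(-490) = -313
Highest Hurwicz score = 125 → A2.

A2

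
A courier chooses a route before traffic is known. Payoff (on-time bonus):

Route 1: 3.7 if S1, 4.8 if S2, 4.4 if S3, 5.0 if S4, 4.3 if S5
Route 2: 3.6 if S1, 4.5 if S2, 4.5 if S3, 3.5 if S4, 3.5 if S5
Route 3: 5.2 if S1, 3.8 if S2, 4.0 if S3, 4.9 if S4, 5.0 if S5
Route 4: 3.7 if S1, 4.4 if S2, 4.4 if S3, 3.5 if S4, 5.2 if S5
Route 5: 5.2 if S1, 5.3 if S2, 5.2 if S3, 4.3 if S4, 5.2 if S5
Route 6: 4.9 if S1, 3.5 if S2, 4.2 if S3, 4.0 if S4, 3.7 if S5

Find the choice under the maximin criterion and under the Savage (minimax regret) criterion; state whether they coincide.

Row minima: Route 1=3.7, Route 2=3.5, Route 3=3.8, Route 4=3.5, Route 5=4.3, Route 6=3.5
Best worst-case = 4.3 → Route 5.
Column bests: S1=5.2, S2=5.3, S3=5.2, S4=5.0, S5=5.2.
Route 1 regrets: 1.5, 0.5, 0.8, 0.0, 0.9 → max 1.5
Route 2 regrets: 1.6, 0.8, 0.7, 1.5, 1.7 → max 1.7
Route 3 regrets: 0.0, 1.5, 1.2, 0.1, 0.2 → max 1.5
Route 4 regrets: 1.5, 0.9, 0.8, 1.5, 0.0 → max 1.5
Route 5 regrets: 0.0, 0.0, 0.0, 0.7, 0.0 → max 0.7
Route 6 regrets: 0.3, 1.8, 1.0, 1.0, 1.5 → max 1.8
Smallest max regret = 0.7 → Route 5.

maximin → Route 5; minimax regret → Route 5 (agree)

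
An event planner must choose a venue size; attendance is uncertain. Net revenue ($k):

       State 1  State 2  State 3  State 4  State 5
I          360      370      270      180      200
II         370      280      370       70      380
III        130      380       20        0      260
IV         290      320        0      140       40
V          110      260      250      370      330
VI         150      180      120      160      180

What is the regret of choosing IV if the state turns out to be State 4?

Best payoff under State 4 is 370.
Regret = 370 − 140 = 230.

230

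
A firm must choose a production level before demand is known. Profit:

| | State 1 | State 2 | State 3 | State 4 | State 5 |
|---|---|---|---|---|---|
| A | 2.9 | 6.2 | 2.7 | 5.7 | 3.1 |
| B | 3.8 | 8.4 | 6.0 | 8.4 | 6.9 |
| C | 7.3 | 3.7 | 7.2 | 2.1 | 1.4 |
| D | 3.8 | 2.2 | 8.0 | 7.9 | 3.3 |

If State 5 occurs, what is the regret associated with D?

3.6

Best payoff under State 5 is 6.9.
Regret = 6.9 − 3.3 = 3.6.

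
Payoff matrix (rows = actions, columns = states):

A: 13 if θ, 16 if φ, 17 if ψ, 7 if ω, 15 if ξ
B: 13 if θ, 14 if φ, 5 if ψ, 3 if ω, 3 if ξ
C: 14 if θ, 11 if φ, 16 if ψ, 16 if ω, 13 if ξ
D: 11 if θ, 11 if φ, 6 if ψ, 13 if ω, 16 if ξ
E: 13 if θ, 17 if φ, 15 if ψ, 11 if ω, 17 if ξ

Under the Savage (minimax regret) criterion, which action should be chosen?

Column bests: θ=14, φ=17, ψ=17, ω=16, ξ=17.
A regrets: 1, 1, 0, 9, 2 → max 9
B regrets: 1, 3, 12, 13, 14 → max 14
C regrets: 0, 6, 1, 0, 4 → max 6
D regrets: 3, 6, 11, 3, 1 → max 11
E regrets: 1, 0, 2, 5, 0 → max 5
Smallest max regret = 5 → E.

E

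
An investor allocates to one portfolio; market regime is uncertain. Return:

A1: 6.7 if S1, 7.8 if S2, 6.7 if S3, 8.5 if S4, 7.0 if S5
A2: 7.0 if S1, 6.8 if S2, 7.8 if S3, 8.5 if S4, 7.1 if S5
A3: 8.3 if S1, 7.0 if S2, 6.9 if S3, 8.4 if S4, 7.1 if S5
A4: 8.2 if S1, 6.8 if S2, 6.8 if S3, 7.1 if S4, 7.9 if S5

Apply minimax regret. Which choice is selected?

Column bests: S1=8.3, S2=7.8, S3=7.8, S4=8.5, S5=7.9.
A1 regrets: 1.6, 0.0, 1.1, 0.0, 0.9 → max 1.6
A2 regrets: 1.3, 1.0, 0.0, 0.0, 0.8 → max 1.3
A3 regrets: 0.0, 0.8, 0.9, 0.1, 0.8 → max 0.9
A4 regrets: 0.1, 1.0, 1.0, 1.4, 0.0 → max 1.4
Smallest max regret = 0.9 → A3.

A3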